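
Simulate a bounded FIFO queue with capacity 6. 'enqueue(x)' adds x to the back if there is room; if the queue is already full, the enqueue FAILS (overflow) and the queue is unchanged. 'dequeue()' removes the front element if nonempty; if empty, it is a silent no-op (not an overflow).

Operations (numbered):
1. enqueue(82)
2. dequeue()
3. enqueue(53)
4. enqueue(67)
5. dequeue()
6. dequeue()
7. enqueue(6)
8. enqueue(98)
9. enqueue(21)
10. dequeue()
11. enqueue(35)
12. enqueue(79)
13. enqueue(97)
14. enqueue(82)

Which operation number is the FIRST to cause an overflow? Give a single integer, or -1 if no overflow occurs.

1. enqueue(82): size=1
2. dequeue(): size=0
3. enqueue(53): size=1
4. enqueue(67): size=2
5. dequeue(): size=1
6. dequeue(): size=0
7. enqueue(6): size=1
8. enqueue(98): size=2
9. enqueue(21): size=3
10. dequeue(): size=2
11. enqueue(35): size=3
12. enqueue(79): size=4
13. enqueue(97): size=5
14. enqueue(82): size=6

Answer: -1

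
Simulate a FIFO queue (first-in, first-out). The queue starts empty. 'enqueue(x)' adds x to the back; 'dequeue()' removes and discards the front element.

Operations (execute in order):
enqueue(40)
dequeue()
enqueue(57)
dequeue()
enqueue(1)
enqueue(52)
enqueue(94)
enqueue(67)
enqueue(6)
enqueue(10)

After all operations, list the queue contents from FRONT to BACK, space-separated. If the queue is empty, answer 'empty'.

enqueue(40): [40]
dequeue(): []
enqueue(57): [57]
dequeue(): []
enqueue(1): [1]
enqueue(52): [1, 52]
enqueue(94): [1, 52, 94]
enqueue(67): [1, 52, 94, 67]
enqueue(6): [1, 52, 94, 67, 6]
enqueue(10): [1, 52, 94, 67, 6, 10]

Answer: 1 52 94 67 6 10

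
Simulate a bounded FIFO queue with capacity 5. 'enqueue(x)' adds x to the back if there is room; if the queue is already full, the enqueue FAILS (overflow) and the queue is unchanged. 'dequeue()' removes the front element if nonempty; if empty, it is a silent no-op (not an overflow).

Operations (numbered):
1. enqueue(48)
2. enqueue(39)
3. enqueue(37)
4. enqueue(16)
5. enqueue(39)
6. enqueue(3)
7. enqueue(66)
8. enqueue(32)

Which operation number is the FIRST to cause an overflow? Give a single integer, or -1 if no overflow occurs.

Answer: 6

Derivation:
1. enqueue(48): size=1
2. enqueue(39): size=2
3. enqueue(37): size=3
4. enqueue(16): size=4
5. enqueue(39): size=5
6. enqueue(3): size=5=cap → OVERFLOW (fail)
7. enqueue(66): size=5=cap → OVERFLOW (fail)
8. enqueue(32): size=5=cap → OVERFLOW (fail)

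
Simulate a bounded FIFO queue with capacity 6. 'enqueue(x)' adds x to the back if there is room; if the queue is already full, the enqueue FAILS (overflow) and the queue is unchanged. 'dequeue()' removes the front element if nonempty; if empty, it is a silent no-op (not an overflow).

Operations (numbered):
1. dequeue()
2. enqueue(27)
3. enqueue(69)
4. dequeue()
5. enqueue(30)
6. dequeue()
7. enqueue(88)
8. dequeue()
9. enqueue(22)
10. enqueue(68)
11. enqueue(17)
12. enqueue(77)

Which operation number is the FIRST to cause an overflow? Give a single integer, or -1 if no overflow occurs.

Answer: -1

Derivation:
1. dequeue(): empty, no-op, size=0
2. enqueue(27): size=1
3. enqueue(69): size=2
4. dequeue(): size=1
5. enqueue(30): size=2
6. dequeue(): size=1
7. enqueue(88): size=2
8. dequeue(): size=1
9. enqueue(22): size=2
10. enqueue(68): size=3
11. enqueue(17): size=4
12. enqueue(77): size=5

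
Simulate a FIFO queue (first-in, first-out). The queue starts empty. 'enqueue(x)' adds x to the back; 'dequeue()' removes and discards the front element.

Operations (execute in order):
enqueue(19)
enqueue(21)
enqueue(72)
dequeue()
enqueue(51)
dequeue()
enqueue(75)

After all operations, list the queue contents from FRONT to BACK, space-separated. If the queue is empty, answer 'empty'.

enqueue(19): [19]
enqueue(21): [19, 21]
enqueue(72): [19, 21, 72]
dequeue(): [21, 72]
enqueue(51): [21, 72, 51]
dequeue(): [72, 51]
enqueue(75): [72, 51, 75]

Answer: 72 51 75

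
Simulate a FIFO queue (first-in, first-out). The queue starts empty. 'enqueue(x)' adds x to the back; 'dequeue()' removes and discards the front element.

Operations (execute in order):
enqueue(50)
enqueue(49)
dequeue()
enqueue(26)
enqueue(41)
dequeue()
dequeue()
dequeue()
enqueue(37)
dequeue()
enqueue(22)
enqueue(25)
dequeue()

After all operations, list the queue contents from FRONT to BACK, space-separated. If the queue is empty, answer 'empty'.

Answer: 25

Derivation:
enqueue(50): [50]
enqueue(49): [50, 49]
dequeue(): [49]
enqueue(26): [49, 26]
enqueue(41): [49, 26, 41]
dequeue(): [26, 41]
dequeue(): [41]
dequeue(): []
enqueue(37): [37]
dequeue(): []
enqueue(22): [22]
enqueue(25): [22, 25]
dequeue(): [25]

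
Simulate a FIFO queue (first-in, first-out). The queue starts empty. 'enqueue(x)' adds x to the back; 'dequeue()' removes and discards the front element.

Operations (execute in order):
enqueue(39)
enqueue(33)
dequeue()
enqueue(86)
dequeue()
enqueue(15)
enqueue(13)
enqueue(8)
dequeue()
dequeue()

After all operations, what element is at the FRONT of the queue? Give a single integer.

enqueue(39): queue = [39]
enqueue(33): queue = [39, 33]
dequeue(): queue = [33]
enqueue(86): queue = [33, 86]
dequeue(): queue = [86]
enqueue(15): queue = [86, 15]
enqueue(13): queue = [86, 15, 13]
enqueue(8): queue = [86, 15, 13, 8]
dequeue(): queue = [15, 13, 8]
dequeue(): queue = [13, 8]

Answer: 13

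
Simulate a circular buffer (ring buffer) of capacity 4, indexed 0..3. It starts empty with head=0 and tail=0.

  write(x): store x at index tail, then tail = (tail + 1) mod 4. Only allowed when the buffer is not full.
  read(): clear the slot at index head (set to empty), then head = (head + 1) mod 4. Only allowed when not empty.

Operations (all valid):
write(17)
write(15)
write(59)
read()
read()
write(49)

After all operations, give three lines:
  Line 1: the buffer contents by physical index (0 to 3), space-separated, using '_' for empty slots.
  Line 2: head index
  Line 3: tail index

write(17): buf=[17 _ _ _], head=0, tail=1, size=1
write(15): buf=[17 15 _ _], head=0, tail=2, size=2
write(59): buf=[17 15 59 _], head=0, tail=3, size=3
read(): buf=[_ 15 59 _], head=1, tail=3, size=2
read(): buf=[_ _ 59 _], head=2, tail=3, size=1
write(49): buf=[_ _ 59 49], head=2, tail=0, size=2

Answer: _ _ 59 49
2
0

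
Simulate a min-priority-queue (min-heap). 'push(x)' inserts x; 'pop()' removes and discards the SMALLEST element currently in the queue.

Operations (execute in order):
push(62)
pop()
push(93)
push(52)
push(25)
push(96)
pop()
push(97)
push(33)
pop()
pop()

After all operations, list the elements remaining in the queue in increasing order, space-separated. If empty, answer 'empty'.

push(62): heap contents = [62]
pop() → 62: heap contents = []
push(93): heap contents = [93]
push(52): heap contents = [52, 93]
push(25): heap contents = [25, 52, 93]
push(96): heap contents = [25, 52, 93, 96]
pop() → 25: heap contents = [52, 93, 96]
push(97): heap contents = [52, 93, 96, 97]
push(33): heap contents = [33, 52, 93, 96, 97]
pop() → 33: heap contents = [52, 93, 96, 97]
pop() → 52: heap contents = [93, 96, 97]

Answer: 93 96 97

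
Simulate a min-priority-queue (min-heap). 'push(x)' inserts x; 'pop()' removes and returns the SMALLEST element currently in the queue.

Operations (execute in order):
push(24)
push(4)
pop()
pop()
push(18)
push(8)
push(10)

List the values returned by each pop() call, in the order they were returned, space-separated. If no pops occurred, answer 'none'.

Answer: 4 24

Derivation:
push(24): heap contents = [24]
push(4): heap contents = [4, 24]
pop() → 4: heap contents = [24]
pop() → 24: heap contents = []
push(18): heap contents = [18]
push(8): heap contents = [8, 18]
push(10): heap contents = [8, 10, 18]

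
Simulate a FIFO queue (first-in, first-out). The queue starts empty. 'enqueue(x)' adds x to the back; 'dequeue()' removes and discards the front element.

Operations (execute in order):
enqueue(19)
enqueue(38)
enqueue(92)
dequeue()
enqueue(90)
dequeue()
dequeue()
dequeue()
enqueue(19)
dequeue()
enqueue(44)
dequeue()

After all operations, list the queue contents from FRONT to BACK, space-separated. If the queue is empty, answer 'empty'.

enqueue(19): [19]
enqueue(38): [19, 38]
enqueue(92): [19, 38, 92]
dequeue(): [38, 92]
enqueue(90): [38, 92, 90]
dequeue(): [92, 90]
dequeue(): [90]
dequeue(): []
enqueue(19): [19]
dequeue(): []
enqueue(44): [44]
dequeue(): []

Answer: empty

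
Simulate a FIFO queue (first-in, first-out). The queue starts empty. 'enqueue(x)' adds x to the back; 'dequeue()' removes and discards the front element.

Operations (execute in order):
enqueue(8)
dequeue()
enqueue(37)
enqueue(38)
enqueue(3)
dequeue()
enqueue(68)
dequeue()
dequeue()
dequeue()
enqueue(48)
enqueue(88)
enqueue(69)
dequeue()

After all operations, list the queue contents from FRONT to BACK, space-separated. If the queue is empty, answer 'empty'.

Answer: 88 69

Derivation:
enqueue(8): [8]
dequeue(): []
enqueue(37): [37]
enqueue(38): [37, 38]
enqueue(3): [37, 38, 3]
dequeue(): [38, 3]
enqueue(68): [38, 3, 68]
dequeue(): [3, 68]
dequeue(): [68]
dequeue(): []
enqueue(48): [48]
enqueue(88): [48, 88]
enqueue(69): [48, 88, 69]
dequeue(): [88, 69]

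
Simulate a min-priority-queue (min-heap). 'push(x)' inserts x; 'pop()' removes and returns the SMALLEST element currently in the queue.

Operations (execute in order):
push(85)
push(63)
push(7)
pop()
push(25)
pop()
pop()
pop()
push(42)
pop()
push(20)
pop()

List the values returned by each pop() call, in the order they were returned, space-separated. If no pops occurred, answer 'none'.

Answer: 7 25 63 85 42 20

Derivation:
push(85): heap contents = [85]
push(63): heap contents = [63, 85]
push(7): heap contents = [7, 63, 85]
pop() → 7: heap contents = [63, 85]
push(25): heap contents = [25, 63, 85]
pop() → 25: heap contents = [63, 85]
pop() → 63: heap contents = [85]
pop() → 85: heap contents = []
push(42): heap contents = [42]
pop() → 42: heap contents = []
push(20): heap contents = [20]
pop() → 20: heap contents = []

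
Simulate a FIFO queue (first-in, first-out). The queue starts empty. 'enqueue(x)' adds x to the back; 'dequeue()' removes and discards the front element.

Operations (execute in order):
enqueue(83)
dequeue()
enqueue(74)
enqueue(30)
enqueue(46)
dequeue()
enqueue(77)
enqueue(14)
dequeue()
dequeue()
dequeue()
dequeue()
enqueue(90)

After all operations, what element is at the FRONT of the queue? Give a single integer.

Answer: 90

Derivation:
enqueue(83): queue = [83]
dequeue(): queue = []
enqueue(74): queue = [74]
enqueue(30): queue = [74, 30]
enqueue(46): queue = [74, 30, 46]
dequeue(): queue = [30, 46]
enqueue(77): queue = [30, 46, 77]
enqueue(14): queue = [30, 46, 77, 14]
dequeue(): queue = [46, 77, 14]
dequeue(): queue = [77, 14]
dequeue(): queue = [14]
dequeue(): queue = []
enqueue(90): queue = [90]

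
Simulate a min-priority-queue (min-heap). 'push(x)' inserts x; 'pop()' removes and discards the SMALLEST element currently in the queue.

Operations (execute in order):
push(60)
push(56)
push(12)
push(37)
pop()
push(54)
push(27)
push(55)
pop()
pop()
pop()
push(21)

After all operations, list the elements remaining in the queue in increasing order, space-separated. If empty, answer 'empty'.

push(60): heap contents = [60]
push(56): heap contents = [56, 60]
push(12): heap contents = [12, 56, 60]
push(37): heap contents = [12, 37, 56, 60]
pop() → 12: heap contents = [37, 56, 60]
push(54): heap contents = [37, 54, 56, 60]
push(27): heap contents = [27, 37, 54, 56, 60]
push(55): heap contents = [27, 37, 54, 55, 56, 60]
pop() → 27: heap contents = [37, 54, 55, 56, 60]
pop() → 37: heap contents = [54, 55, 56, 60]
pop() → 54: heap contents = [55, 56, 60]
push(21): heap contents = [21, 55, 56, 60]

Answer: 21 55 56 60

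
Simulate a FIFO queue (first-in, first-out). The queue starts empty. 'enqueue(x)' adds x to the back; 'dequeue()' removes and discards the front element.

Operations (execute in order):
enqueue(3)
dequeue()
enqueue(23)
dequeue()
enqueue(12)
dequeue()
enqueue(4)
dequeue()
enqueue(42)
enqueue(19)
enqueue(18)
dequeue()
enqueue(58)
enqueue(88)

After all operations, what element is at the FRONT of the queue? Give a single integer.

enqueue(3): queue = [3]
dequeue(): queue = []
enqueue(23): queue = [23]
dequeue(): queue = []
enqueue(12): queue = [12]
dequeue(): queue = []
enqueue(4): queue = [4]
dequeue(): queue = []
enqueue(42): queue = [42]
enqueue(19): queue = [42, 19]
enqueue(18): queue = [42, 19, 18]
dequeue(): queue = [19, 18]
enqueue(58): queue = [19, 18, 58]
enqueue(88): queue = [19, 18, 58, 88]

Answer: 19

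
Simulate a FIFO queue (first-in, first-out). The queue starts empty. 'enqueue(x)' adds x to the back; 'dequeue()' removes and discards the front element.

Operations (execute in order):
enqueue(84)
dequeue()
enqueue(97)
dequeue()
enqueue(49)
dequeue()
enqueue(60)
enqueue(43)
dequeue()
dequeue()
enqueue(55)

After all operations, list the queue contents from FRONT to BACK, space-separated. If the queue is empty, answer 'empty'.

Answer: 55

Derivation:
enqueue(84): [84]
dequeue(): []
enqueue(97): [97]
dequeue(): []
enqueue(49): [49]
dequeue(): []
enqueue(60): [60]
enqueue(43): [60, 43]
dequeue(): [43]
dequeue(): []
enqueue(55): [55]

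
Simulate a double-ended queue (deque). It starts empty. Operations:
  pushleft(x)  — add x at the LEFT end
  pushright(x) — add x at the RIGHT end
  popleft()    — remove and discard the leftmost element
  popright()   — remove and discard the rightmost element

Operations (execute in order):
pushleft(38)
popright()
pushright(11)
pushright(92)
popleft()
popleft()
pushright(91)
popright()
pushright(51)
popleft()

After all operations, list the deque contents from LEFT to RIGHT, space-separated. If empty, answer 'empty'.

Answer: empty

Derivation:
pushleft(38): [38]
popright(): []
pushright(11): [11]
pushright(92): [11, 92]
popleft(): [92]
popleft(): []
pushright(91): [91]
popright(): []
pushright(51): [51]
popleft(): []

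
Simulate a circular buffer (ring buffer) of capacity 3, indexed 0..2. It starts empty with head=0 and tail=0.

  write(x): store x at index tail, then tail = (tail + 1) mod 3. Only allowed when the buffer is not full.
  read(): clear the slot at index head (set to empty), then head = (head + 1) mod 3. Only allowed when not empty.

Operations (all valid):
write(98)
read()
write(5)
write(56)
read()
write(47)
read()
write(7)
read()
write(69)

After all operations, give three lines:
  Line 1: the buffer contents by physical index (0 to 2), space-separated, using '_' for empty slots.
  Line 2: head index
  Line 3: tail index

write(98): buf=[98 _ _], head=0, tail=1, size=1
read(): buf=[_ _ _], head=1, tail=1, size=0
write(5): buf=[_ 5 _], head=1, tail=2, size=1
write(56): buf=[_ 5 56], head=1, tail=0, size=2
read(): buf=[_ _ 56], head=2, tail=0, size=1
write(47): buf=[47 _ 56], head=2, tail=1, size=2
read(): buf=[47 _ _], head=0, tail=1, size=1
write(7): buf=[47 7 _], head=0, tail=2, size=2
read(): buf=[_ 7 _], head=1, tail=2, size=1
write(69): buf=[_ 7 69], head=1, tail=0, size=2

Answer: _ 7 69
1
0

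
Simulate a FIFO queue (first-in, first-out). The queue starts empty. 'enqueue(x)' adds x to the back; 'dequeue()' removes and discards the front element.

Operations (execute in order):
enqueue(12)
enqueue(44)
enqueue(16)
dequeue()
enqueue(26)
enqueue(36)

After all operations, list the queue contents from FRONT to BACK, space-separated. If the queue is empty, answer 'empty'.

enqueue(12): [12]
enqueue(44): [12, 44]
enqueue(16): [12, 44, 16]
dequeue(): [44, 16]
enqueue(26): [44, 16, 26]
enqueue(36): [44, 16, 26, 36]

Answer: 44 16 26 36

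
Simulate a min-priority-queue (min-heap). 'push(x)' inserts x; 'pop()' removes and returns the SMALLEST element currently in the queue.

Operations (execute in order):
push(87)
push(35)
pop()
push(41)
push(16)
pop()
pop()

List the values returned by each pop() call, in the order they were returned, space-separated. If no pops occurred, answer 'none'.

Answer: 35 16 41

Derivation:
push(87): heap contents = [87]
push(35): heap contents = [35, 87]
pop() → 35: heap contents = [87]
push(41): heap contents = [41, 87]
push(16): heap contents = [16, 41, 87]
pop() → 16: heap contents = [41, 87]
pop() → 41: heap contents = [87]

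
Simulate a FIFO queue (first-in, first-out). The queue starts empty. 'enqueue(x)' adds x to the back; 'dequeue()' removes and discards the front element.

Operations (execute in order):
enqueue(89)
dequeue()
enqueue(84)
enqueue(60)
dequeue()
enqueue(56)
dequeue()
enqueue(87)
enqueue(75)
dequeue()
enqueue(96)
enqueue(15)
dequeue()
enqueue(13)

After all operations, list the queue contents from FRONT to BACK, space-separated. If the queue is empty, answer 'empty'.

enqueue(89): [89]
dequeue(): []
enqueue(84): [84]
enqueue(60): [84, 60]
dequeue(): [60]
enqueue(56): [60, 56]
dequeue(): [56]
enqueue(87): [56, 87]
enqueue(75): [56, 87, 75]
dequeue(): [87, 75]
enqueue(96): [87, 75, 96]
enqueue(15): [87, 75, 96, 15]
dequeue(): [75, 96, 15]
enqueue(13): [75, 96, 15, 13]

Answer: 75 96 15 13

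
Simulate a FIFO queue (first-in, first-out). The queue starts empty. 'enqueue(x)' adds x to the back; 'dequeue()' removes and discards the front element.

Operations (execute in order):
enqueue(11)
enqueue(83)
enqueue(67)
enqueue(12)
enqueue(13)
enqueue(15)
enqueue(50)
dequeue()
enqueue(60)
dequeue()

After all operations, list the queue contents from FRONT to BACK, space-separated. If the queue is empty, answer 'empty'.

enqueue(11): [11]
enqueue(83): [11, 83]
enqueue(67): [11, 83, 67]
enqueue(12): [11, 83, 67, 12]
enqueue(13): [11, 83, 67, 12, 13]
enqueue(15): [11, 83, 67, 12, 13, 15]
enqueue(50): [11, 83, 67, 12, 13, 15, 50]
dequeue(): [83, 67, 12, 13, 15, 50]
enqueue(60): [83, 67, 12, 13, 15, 50, 60]
dequeue(): [67, 12, 13, 15, 50, 60]

Answer: 67 12 13 15 50 60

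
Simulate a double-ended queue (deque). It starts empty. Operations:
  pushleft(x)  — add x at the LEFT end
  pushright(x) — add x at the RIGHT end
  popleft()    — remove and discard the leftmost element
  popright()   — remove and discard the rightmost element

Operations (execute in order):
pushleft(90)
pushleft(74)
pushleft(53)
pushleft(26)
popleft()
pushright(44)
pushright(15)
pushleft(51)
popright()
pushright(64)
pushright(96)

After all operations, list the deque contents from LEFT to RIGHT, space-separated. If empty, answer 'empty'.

pushleft(90): [90]
pushleft(74): [74, 90]
pushleft(53): [53, 74, 90]
pushleft(26): [26, 53, 74, 90]
popleft(): [53, 74, 90]
pushright(44): [53, 74, 90, 44]
pushright(15): [53, 74, 90, 44, 15]
pushleft(51): [51, 53, 74, 90, 44, 15]
popright(): [51, 53, 74, 90, 44]
pushright(64): [51, 53, 74, 90, 44, 64]
pushright(96): [51, 53, 74, 90, 44, 64, 96]

Answer: 51 53 74 90 44 64 96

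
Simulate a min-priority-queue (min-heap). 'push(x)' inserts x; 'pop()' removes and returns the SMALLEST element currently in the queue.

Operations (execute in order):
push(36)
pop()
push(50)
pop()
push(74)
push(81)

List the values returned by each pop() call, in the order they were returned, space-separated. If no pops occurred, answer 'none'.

Answer: 36 50

Derivation:
push(36): heap contents = [36]
pop() → 36: heap contents = []
push(50): heap contents = [50]
pop() → 50: heap contents = []
push(74): heap contents = [74]
push(81): heap contents = [74, 81]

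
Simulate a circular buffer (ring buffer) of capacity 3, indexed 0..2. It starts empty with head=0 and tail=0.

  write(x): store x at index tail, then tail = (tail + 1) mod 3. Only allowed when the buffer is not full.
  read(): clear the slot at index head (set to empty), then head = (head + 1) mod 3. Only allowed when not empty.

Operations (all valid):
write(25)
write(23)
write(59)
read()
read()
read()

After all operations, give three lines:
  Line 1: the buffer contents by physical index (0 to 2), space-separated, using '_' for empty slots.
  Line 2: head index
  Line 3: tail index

write(25): buf=[25 _ _], head=0, tail=1, size=1
write(23): buf=[25 23 _], head=0, tail=2, size=2
write(59): buf=[25 23 59], head=0, tail=0, size=3
read(): buf=[_ 23 59], head=1, tail=0, size=2
read(): buf=[_ _ 59], head=2, tail=0, size=1
read(): buf=[_ _ _], head=0, tail=0, size=0

Answer: _ _ _
0
0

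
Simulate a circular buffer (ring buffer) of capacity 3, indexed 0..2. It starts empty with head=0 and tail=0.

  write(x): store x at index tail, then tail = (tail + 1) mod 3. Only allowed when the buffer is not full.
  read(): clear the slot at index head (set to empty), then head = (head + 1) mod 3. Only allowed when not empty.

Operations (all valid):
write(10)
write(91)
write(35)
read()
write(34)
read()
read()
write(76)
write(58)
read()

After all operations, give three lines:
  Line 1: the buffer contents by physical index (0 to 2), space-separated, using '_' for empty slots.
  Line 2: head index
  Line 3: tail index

Answer: _ 76 58
1
0

Derivation:
write(10): buf=[10 _ _], head=0, tail=1, size=1
write(91): buf=[10 91 _], head=0, tail=2, size=2
write(35): buf=[10 91 35], head=0, tail=0, size=3
read(): buf=[_ 91 35], head=1, tail=0, size=2
write(34): buf=[34 91 35], head=1, tail=1, size=3
read(): buf=[34 _ 35], head=2, tail=1, size=2
read(): buf=[34 _ _], head=0, tail=1, size=1
write(76): buf=[34 76 _], head=0, tail=2, size=2
write(58): buf=[34 76 58], head=0, tail=0, size=3
read(): buf=[_ 76 58], head=1, tail=0, size=2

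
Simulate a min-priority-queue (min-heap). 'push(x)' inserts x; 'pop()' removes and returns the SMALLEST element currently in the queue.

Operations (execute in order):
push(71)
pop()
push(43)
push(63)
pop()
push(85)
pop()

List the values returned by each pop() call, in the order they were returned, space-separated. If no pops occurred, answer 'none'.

Answer: 71 43 63

Derivation:
push(71): heap contents = [71]
pop() → 71: heap contents = []
push(43): heap contents = [43]
push(63): heap contents = [43, 63]
pop() → 43: heap contents = [63]
push(85): heap contents = [63, 85]
pop() → 63: heap contents = [85]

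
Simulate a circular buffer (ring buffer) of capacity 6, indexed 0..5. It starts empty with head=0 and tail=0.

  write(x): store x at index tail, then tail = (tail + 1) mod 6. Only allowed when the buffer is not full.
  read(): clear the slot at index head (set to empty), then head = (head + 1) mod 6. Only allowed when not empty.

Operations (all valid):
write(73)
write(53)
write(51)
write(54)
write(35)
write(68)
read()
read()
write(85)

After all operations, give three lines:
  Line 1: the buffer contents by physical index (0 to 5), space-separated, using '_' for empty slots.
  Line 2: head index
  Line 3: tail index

Answer: 85 _ 51 54 35 68
2
1

Derivation:
write(73): buf=[73 _ _ _ _ _], head=0, tail=1, size=1
write(53): buf=[73 53 _ _ _ _], head=0, tail=2, size=2
write(51): buf=[73 53 51 _ _ _], head=0, tail=3, size=3
write(54): buf=[73 53 51 54 _ _], head=0, tail=4, size=4
write(35): buf=[73 53 51 54 35 _], head=0, tail=5, size=5
write(68): buf=[73 53 51 54 35 68], head=0, tail=0, size=6
read(): buf=[_ 53 51 54 35 68], head=1, tail=0, size=5
read(): buf=[_ _ 51 54 35 68], head=2, tail=0, size=4
write(85): buf=[85 _ 51 54 35 68], head=2, tail=1, size=5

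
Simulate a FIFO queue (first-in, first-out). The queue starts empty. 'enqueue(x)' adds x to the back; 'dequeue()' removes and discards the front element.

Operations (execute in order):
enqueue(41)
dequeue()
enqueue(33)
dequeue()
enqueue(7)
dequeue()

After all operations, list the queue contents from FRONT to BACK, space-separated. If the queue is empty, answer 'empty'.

enqueue(41): [41]
dequeue(): []
enqueue(33): [33]
dequeue(): []
enqueue(7): [7]
dequeue(): []

Answer: empty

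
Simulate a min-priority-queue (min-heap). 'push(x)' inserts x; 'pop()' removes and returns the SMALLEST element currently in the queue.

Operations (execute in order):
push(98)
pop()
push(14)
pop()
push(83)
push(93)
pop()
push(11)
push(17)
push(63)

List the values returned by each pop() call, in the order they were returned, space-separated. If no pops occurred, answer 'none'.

push(98): heap contents = [98]
pop() → 98: heap contents = []
push(14): heap contents = [14]
pop() → 14: heap contents = []
push(83): heap contents = [83]
push(93): heap contents = [83, 93]
pop() → 83: heap contents = [93]
push(11): heap contents = [11, 93]
push(17): heap contents = [11, 17, 93]
push(63): heap contents = [11, 17, 63, 93]

Answer: 98 14 83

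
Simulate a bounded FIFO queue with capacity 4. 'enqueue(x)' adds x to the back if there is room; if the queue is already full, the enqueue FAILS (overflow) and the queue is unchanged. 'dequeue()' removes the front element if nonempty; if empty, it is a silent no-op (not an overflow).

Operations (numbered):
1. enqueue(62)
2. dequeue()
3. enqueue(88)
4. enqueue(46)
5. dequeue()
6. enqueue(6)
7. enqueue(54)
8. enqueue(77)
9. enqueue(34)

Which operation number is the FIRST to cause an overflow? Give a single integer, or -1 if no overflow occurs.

Answer: 9

Derivation:
1. enqueue(62): size=1
2. dequeue(): size=0
3. enqueue(88): size=1
4. enqueue(46): size=2
5. dequeue(): size=1
6. enqueue(6): size=2
7. enqueue(54): size=3
8. enqueue(77): size=4
9. enqueue(34): size=4=cap → OVERFLOW (fail)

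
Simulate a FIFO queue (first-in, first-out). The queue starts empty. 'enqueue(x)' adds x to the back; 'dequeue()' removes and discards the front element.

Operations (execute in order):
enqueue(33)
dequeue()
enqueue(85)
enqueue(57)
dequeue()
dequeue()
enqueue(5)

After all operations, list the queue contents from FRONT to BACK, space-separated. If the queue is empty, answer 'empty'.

enqueue(33): [33]
dequeue(): []
enqueue(85): [85]
enqueue(57): [85, 57]
dequeue(): [57]
dequeue(): []
enqueue(5): [5]

Answer: 5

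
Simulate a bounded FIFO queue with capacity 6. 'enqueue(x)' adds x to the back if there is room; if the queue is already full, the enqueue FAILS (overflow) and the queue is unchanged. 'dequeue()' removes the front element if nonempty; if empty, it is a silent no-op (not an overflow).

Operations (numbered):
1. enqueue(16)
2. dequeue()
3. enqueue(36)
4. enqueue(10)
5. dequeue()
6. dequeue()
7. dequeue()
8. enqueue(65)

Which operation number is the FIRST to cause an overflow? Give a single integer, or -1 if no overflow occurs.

Answer: -1

Derivation:
1. enqueue(16): size=1
2. dequeue(): size=0
3. enqueue(36): size=1
4. enqueue(10): size=2
5. dequeue(): size=1
6. dequeue(): size=0
7. dequeue(): empty, no-op, size=0
8. enqueue(65): size=1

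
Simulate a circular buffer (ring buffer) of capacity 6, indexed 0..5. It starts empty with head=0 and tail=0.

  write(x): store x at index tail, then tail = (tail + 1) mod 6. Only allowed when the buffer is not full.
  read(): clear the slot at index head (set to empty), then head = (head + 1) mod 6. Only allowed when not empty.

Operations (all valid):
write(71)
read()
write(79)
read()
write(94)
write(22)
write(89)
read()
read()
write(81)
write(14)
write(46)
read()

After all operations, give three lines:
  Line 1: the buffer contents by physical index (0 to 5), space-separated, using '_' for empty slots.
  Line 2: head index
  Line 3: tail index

write(71): buf=[71 _ _ _ _ _], head=0, tail=1, size=1
read(): buf=[_ _ _ _ _ _], head=1, tail=1, size=0
write(79): buf=[_ 79 _ _ _ _], head=1, tail=2, size=1
read(): buf=[_ _ _ _ _ _], head=2, tail=2, size=0
write(94): buf=[_ _ 94 _ _ _], head=2, tail=3, size=1
write(22): buf=[_ _ 94 22 _ _], head=2, tail=4, size=2
write(89): buf=[_ _ 94 22 89 _], head=2, tail=5, size=3
read(): buf=[_ _ _ 22 89 _], head=3, tail=5, size=2
read(): buf=[_ _ _ _ 89 _], head=4, tail=5, size=1
write(81): buf=[_ _ _ _ 89 81], head=4, tail=0, size=2
write(14): buf=[14 _ _ _ 89 81], head=4, tail=1, size=3
write(46): buf=[14 46 _ _ 89 81], head=4, tail=2, size=4
read(): buf=[14 46 _ _ _ 81], head=5, tail=2, size=3

Answer: 14 46 _ _ _ 81
5
2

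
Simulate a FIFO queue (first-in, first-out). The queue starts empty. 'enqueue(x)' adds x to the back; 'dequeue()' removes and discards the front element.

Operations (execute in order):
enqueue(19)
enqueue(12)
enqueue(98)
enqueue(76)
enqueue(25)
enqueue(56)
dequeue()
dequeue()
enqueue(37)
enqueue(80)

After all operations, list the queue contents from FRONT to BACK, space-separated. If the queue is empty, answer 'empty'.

Answer: 98 76 25 56 37 80

Derivation:
enqueue(19): [19]
enqueue(12): [19, 12]
enqueue(98): [19, 12, 98]
enqueue(76): [19, 12, 98, 76]
enqueue(25): [19, 12, 98, 76, 25]
enqueue(56): [19, 12, 98, 76, 25, 56]
dequeue(): [12, 98, 76, 25, 56]
dequeue(): [98, 76, 25, 56]
enqueue(37): [98, 76, 25, 56, 37]
enqueue(80): [98, 76, 25, 56, 37, 80]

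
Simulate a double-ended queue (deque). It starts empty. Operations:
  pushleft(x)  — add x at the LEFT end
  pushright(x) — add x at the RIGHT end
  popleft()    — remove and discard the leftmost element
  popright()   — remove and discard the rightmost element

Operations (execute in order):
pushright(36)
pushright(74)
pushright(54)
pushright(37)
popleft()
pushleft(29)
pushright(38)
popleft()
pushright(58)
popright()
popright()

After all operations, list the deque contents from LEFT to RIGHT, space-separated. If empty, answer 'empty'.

pushright(36): [36]
pushright(74): [36, 74]
pushright(54): [36, 74, 54]
pushright(37): [36, 74, 54, 37]
popleft(): [74, 54, 37]
pushleft(29): [29, 74, 54, 37]
pushright(38): [29, 74, 54, 37, 38]
popleft(): [74, 54, 37, 38]
pushright(58): [74, 54, 37, 38, 58]
popright(): [74, 54, 37, 38]
popright(): [74, 54, 37]

Answer: 74 54 37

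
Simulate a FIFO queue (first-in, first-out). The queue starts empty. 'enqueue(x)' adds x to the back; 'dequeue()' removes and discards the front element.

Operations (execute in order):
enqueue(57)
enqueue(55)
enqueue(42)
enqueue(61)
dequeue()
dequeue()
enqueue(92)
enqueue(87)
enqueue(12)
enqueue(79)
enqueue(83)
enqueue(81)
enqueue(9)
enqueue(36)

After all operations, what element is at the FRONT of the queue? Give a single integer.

Answer: 42

Derivation:
enqueue(57): queue = [57]
enqueue(55): queue = [57, 55]
enqueue(42): queue = [57, 55, 42]
enqueue(61): queue = [57, 55, 42, 61]
dequeue(): queue = [55, 42, 61]
dequeue(): queue = [42, 61]
enqueue(92): queue = [42, 61, 92]
enqueue(87): queue = [42, 61, 92, 87]
enqueue(12): queue = [42, 61, 92, 87, 12]
enqueue(79): queue = [42, 61, 92, 87, 12, 79]
enqueue(83): queue = [42, 61, 92, 87, 12, 79, 83]
enqueue(81): queue = [42, 61, 92, 87, 12, 79, 83, 81]
enqueue(9): queue = [42, 61, 92, 87, 12, 79, 83, 81, 9]
enqueue(36): queue = [42, 61, 92, 87, 12, 79, 83, 81, 9, 36]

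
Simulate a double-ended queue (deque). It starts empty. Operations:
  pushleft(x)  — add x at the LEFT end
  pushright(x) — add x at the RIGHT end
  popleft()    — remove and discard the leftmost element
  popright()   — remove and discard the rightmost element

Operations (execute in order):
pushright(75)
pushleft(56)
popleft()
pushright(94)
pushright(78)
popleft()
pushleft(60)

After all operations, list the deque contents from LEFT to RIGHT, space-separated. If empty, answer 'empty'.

Answer: 60 94 78

Derivation:
pushright(75): [75]
pushleft(56): [56, 75]
popleft(): [75]
pushright(94): [75, 94]
pushright(78): [75, 94, 78]
popleft(): [94, 78]
pushleft(60): [60, 94, 78]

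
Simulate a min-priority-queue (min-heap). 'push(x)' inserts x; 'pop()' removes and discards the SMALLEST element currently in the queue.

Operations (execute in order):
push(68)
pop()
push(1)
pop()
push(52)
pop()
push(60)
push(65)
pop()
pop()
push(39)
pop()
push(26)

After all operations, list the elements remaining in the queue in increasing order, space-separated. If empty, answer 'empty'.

push(68): heap contents = [68]
pop() → 68: heap contents = []
push(1): heap contents = [1]
pop() → 1: heap contents = []
push(52): heap contents = [52]
pop() → 52: heap contents = []
push(60): heap contents = [60]
push(65): heap contents = [60, 65]
pop() → 60: heap contents = [65]
pop() → 65: heap contents = []
push(39): heap contents = [39]
pop() → 39: heap contents = []
push(26): heap contents = [26]

Answer: 26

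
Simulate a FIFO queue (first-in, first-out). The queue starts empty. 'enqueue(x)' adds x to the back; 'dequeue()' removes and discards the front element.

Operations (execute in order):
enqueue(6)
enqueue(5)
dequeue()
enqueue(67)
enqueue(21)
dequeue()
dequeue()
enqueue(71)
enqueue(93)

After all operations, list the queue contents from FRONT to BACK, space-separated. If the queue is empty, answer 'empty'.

enqueue(6): [6]
enqueue(5): [6, 5]
dequeue(): [5]
enqueue(67): [5, 67]
enqueue(21): [5, 67, 21]
dequeue(): [67, 21]
dequeue(): [21]
enqueue(71): [21, 71]
enqueue(93): [21, 71, 93]

Answer: 21 71 93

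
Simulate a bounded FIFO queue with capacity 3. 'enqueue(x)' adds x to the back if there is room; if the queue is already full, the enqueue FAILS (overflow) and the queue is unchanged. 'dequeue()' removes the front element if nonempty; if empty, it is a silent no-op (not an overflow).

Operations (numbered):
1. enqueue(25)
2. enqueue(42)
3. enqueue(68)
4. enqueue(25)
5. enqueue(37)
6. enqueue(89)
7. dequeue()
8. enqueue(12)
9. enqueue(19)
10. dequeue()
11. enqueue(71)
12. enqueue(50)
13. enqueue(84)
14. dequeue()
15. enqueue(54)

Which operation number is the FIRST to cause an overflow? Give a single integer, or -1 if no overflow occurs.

Answer: 4

Derivation:
1. enqueue(25): size=1
2. enqueue(42): size=2
3. enqueue(68): size=3
4. enqueue(25): size=3=cap → OVERFLOW (fail)
5. enqueue(37): size=3=cap → OVERFLOW (fail)
6. enqueue(89): size=3=cap → OVERFLOW (fail)
7. dequeue(): size=2
8. enqueue(12): size=3
9. enqueue(19): size=3=cap → OVERFLOW (fail)
10. dequeue(): size=2
11. enqueue(71): size=3
12. enqueue(50): size=3=cap → OVERFLOW (fail)
13. enqueue(84): size=3=cap → OVERFLOW (fail)
14. dequeue(): size=2
15. enqueue(54): size=3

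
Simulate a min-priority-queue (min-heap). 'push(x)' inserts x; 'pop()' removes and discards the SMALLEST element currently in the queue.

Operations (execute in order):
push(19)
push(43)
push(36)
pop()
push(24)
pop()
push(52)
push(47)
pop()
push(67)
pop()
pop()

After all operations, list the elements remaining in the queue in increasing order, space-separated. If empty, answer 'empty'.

push(19): heap contents = [19]
push(43): heap contents = [19, 43]
push(36): heap contents = [19, 36, 43]
pop() → 19: heap contents = [36, 43]
push(24): heap contents = [24, 36, 43]
pop() → 24: heap contents = [36, 43]
push(52): heap contents = [36, 43, 52]
push(47): heap contents = [36, 43, 47, 52]
pop() → 36: heap contents = [43, 47, 52]
push(67): heap contents = [43, 47, 52, 67]
pop() → 43: heap contents = [47, 52, 67]
pop() → 47: heap contents = [52, 67]

Answer: 52 67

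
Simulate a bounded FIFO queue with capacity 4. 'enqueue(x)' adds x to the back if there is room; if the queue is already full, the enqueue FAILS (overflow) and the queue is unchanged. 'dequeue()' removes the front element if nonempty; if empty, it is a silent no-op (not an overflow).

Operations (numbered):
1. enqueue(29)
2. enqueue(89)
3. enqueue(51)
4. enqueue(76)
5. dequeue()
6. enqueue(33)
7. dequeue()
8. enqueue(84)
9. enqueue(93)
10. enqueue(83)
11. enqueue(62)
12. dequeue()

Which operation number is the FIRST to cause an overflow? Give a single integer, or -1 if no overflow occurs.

Answer: 9

Derivation:
1. enqueue(29): size=1
2. enqueue(89): size=2
3. enqueue(51): size=3
4. enqueue(76): size=4
5. dequeue(): size=3
6. enqueue(33): size=4
7. dequeue(): size=3
8. enqueue(84): size=4
9. enqueue(93): size=4=cap → OVERFLOW (fail)
10. enqueue(83): size=4=cap → OVERFLOW (fail)
11. enqueue(62): size=4=cap → OVERFLOW (fail)
12. dequeue(): size=3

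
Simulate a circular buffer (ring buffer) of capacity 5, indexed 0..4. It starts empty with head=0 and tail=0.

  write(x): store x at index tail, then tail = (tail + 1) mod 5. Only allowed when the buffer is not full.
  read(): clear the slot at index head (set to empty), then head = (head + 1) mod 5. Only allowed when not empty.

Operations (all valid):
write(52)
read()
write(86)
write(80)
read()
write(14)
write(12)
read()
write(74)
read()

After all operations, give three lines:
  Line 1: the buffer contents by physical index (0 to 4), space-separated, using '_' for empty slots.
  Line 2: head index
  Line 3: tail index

write(52): buf=[52 _ _ _ _], head=0, tail=1, size=1
read(): buf=[_ _ _ _ _], head=1, tail=1, size=0
write(86): buf=[_ 86 _ _ _], head=1, tail=2, size=1
write(80): buf=[_ 86 80 _ _], head=1, tail=3, size=2
read(): buf=[_ _ 80 _ _], head=2, tail=3, size=1
write(14): buf=[_ _ 80 14 _], head=2, tail=4, size=2
write(12): buf=[_ _ 80 14 12], head=2, tail=0, size=3
read(): buf=[_ _ _ 14 12], head=3, tail=0, size=2
write(74): buf=[74 _ _ 14 12], head=3, tail=1, size=3
read(): buf=[74 _ _ _ 12], head=4, tail=1, size=2

Answer: 74 _ _ _ 12
4
1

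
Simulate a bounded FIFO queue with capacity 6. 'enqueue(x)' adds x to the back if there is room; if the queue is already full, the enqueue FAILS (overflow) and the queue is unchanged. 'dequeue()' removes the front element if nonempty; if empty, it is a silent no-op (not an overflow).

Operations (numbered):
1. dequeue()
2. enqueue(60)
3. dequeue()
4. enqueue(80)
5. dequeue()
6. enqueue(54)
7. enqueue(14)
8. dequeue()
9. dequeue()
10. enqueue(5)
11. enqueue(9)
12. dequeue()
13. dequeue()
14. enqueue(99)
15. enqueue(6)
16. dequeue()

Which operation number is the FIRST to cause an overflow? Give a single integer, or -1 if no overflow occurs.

1. dequeue(): empty, no-op, size=0
2. enqueue(60): size=1
3. dequeue(): size=0
4. enqueue(80): size=1
5. dequeue(): size=0
6. enqueue(54): size=1
7. enqueue(14): size=2
8. dequeue(): size=1
9. dequeue(): size=0
10. enqueue(5): size=1
11. enqueue(9): size=2
12. dequeue(): size=1
13. dequeue(): size=0
14. enqueue(99): size=1
15. enqueue(6): size=2
16. dequeue(): size=1

Answer: -1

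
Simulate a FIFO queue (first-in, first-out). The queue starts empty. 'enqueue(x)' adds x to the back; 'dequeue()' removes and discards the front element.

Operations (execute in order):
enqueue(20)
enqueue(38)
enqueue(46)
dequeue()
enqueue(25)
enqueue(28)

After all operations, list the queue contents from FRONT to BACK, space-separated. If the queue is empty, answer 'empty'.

enqueue(20): [20]
enqueue(38): [20, 38]
enqueue(46): [20, 38, 46]
dequeue(): [38, 46]
enqueue(25): [38, 46, 25]
enqueue(28): [38, 46, 25, 28]

Answer: 38 46 25 28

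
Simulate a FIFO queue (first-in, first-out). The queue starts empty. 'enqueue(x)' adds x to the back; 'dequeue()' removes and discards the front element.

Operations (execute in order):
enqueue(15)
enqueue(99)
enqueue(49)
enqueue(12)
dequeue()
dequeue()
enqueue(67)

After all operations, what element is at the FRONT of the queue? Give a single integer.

enqueue(15): queue = [15]
enqueue(99): queue = [15, 99]
enqueue(49): queue = [15, 99, 49]
enqueue(12): queue = [15, 99, 49, 12]
dequeue(): queue = [99, 49, 12]
dequeue(): queue = [49, 12]
enqueue(67): queue = [49, 12, 67]

Answer: 49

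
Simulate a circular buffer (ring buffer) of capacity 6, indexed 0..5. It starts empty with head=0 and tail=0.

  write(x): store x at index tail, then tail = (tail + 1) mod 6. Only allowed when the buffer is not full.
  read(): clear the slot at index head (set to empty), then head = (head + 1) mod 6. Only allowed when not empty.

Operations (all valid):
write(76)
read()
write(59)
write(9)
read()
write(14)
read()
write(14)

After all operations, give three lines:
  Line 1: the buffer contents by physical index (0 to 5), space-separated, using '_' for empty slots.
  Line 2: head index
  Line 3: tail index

Answer: _ _ _ 14 14 _
3
5

Derivation:
write(76): buf=[76 _ _ _ _ _], head=0, tail=1, size=1
read(): buf=[_ _ _ _ _ _], head=1, tail=1, size=0
write(59): buf=[_ 59 _ _ _ _], head=1, tail=2, size=1
write(9): buf=[_ 59 9 _ _ _], head=1, tail=3, size=2
read(): buf=[_ _ 9 _ _ _], head=2, tail=3, size=1
write(14): buf=[_ _ 9 14 _ _], head=2, tail=4, size=2
read(): buf=[_ _ _ 14 _ _], head=3, tail=4, size=1
write(14): buf=[_ _ _ 14 14 _], head=3, tail=5, size=2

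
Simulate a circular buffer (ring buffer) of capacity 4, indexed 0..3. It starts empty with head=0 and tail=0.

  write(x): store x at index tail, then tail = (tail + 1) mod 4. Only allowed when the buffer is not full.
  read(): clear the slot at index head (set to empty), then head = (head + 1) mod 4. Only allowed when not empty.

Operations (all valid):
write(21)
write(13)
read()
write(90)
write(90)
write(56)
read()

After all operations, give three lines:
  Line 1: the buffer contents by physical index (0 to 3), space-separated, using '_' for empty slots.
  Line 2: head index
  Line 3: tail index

write(21): buf=[21 _ _ _], head=0, tail=1, size=1
write(13): buf=[21 13 _ _], head=0, tail=2, size=2
read(): buf=[_ 13 _ _], head=1, tail=2, size=1
write(90): buf=[_ 13 90 _], head=1, tail=3, size=2
write(90): buf=[_ 13 90 90], head=1, tail=0, size=3
write(56): buf=[56 13 90 90], head=1, tail=1, size=4
read(): buf=[56 _ 90 90], head=2, tail=1, size=3

Answer: 56 _ 90 90
2
1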